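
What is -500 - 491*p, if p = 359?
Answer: -176769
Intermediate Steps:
-500 - 491*p = -500 - 491*359 = -500 - 176269 = -176769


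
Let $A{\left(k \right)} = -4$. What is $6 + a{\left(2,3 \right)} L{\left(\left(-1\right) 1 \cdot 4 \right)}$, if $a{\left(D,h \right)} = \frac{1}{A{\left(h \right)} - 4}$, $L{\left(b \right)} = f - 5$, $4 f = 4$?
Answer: $\frac{13}{2} \approx 6.5$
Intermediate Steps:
$f = 1$ ($f = \frac{1}{4} \cdot 4 = 1$)
$L{\left(b \right)} = -4$ ($L{\left(b \right)} = 1 - 5 = -4$)
$a{\left(D,h \right)} = - \frac{1}{8}$ ($a{\left(D,h \right)} = \frac{1}{-4 - 4} = \frac{1}{-8} = - \frac{1}{8}$)
$6 + a{\left(2,3 \right)} L{\left(\left(-1\right) 1 \cdot 4 \right)} = 6 - - \frac{1}{2} = 6 + \frac{1}{2} = \frac{13}{2}$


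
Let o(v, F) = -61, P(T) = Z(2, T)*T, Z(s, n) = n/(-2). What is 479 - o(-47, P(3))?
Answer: 540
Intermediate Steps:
Z(s, n) = -n/2 (Z(s, n) = n*(-½) = -n/2)
P(T) = -T²/2 (P(T) = (-T/2)*T = -T²/2)
479 - o(-47, P(3)) = 479 - 1*(-61) = 479 + 61 = 540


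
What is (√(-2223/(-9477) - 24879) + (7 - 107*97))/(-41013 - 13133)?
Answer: 5186/27073 - I*√503795/243657 ≈ 0.19156 - 0.0029131*I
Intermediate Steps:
(√(-2223/(-9477) - 24879) + (7 - 107*97))/(-41013 - 13133) = (√(-2223*(-1/9477) - 24879) + (7 - 10379))/(-54146) = (√(19/81 - 24879) - 10372)*(-1/54146) = (√(-2015180/81) - 10372)*(-1/54146) = (2*I*√503795/9 - 10372)*(-1/54146) = (-10372 + 2*I*√503795/9)*(-1/54146) = 5186/27073 - I*√503795/243657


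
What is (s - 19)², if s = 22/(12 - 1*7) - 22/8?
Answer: 120409/400 ≈ 301.02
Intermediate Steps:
s = 33/20 (s = 22/(12 - 7) - 22*⅛ = 22/5 - 11/4 = 33/20 ≈ 1.6500)
(s - 19)² = (33/20 - 19)² = (-347/20)² = 120409/400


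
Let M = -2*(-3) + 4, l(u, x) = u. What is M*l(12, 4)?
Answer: 120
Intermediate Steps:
M = 10 (M = 6 + 4 = 10)
M*l(12, 4) = 10*12 = 120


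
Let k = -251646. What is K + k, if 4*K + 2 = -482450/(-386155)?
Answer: -19434886719/77231 ≈ -2.5165e+5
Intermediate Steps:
K = -14493/77231 (K = -½ + (-482450/(-386155))/4 = -½ + (-482450*(-1/386155))/4 = -½ + (¼)*(96490/77231) = -½ + 48245/154462 = -14493/77231 ≈ -0.18766)
K + k = -14493/77231 - 251646 = -19434886719/77231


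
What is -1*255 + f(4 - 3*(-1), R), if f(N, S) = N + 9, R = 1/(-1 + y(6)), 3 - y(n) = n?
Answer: -239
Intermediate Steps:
y(n) = 3 - n
R = -¼ (R = 1/(-1 + (3 - 1*6)) = 1/(-1 + (3 - 6)) = 1/(-1 - 3) = 1/(-4) = -¼ ≈ -0.25000)
f(N, S) = 9 + N
-1*255 + f(4 - 3*(-1), R) = -1*255 + (9 + (4 - 3*(-1))) = -255 + (9 + (4 + 3)) = -255 + (9 + 7) = -255 + 16 = -239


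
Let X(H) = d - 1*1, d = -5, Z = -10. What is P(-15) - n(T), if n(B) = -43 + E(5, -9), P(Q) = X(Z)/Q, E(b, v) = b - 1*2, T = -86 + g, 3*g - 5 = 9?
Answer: 202/5 ≈ 40.400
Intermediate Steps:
g = 14/3 (g = 5/3 + (⅓)*9 = 5/3 + 3 = 14/3 ≈ 4.6667)
T = -244/3 (T = -86 + 14/3 = -244/3 ≈ -81.333)
E(b, v) = -2 + b (E(b, v) = b - 2 = -2 + b)
X(H) = -6 (X(H) = -5 - 1*1 = -5 - 1 = -6)
P(Q) = -6/Q
n(B) = -40 (n(B) = -43 + (-2 + 5) = -43 + 3 = -40)
P(-15) - n(T) = -6/(-15) - 1*(-40) = -6*(-1/15) + 40 = ⅖ + 40 = 202/5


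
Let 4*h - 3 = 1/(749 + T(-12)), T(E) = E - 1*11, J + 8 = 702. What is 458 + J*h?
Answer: 1421129/1452 ≈ 978.74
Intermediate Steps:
J = 694 (J = -8 + 702 = 694)
T(E) = -11 + E (T(E) = E - 11 = -11 + E)
h = 2179/2904 (h = ¾ + 1/(4*(749 + (-11 - 12))) = ¾ + 1/(4*(749 - 23)) = ¾ + (¼)/726 = ¾ + (¼)*(1/726) = ¾ + 1/2904 = 2179/2904 ≈ 0.75034)
458 + J*h = 458 + 694*(2179/2904) = 458 + 756113/1452 = 1421129/1452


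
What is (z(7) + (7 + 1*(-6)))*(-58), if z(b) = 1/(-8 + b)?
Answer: 0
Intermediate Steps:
(z(7) + (7 + 1*(-6)))*(-58) = (1/(-8 + 7) + (7 + 1*(-6)))*(-58) = (1/(-1) + (7 - 6))*(-58) = (-1 + 1)*(-58) = 0*(-58) = 0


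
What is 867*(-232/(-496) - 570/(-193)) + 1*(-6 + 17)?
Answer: 35624005/11966 ≈ 2977.1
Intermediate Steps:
867*(-232/(-496) - 570/(-193)) + 1*(-6 + 17) = 867*(-232*(-1/496) - 570*(-1/193)) + 1*11 = 867*(29/62 + 570/193) + 11 = 867*(40937/11966) + 11 = 35492379/11966 + 11 = 35624005/11966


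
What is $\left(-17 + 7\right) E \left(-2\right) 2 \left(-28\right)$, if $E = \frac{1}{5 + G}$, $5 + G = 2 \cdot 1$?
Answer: $-560$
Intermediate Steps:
$G = -3$ ($G = -5 + 2 \cdot 1 = -5 + 2 = -3$)
$E = \frac{1}{2}$ ($E = \frac{1}{5 - 3} = \frac{1}{2} \approx 0.5$)
$\left(-17 + 7\right) E \left(-2\right) 2 \left(-28\right) = \left(-17 + 7\right) \frac{1}{2} \left(-2\right) 2 \left(-28\right) = - 10 \left(-1\right) 2 \left(-28\right) = - 10 \left(\left(-2\right) \left(-28\right)\right) = \left(-10\right) 56 = -560$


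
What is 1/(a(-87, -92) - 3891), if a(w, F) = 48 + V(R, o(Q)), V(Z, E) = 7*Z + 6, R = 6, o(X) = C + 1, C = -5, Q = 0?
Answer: -1/3795 ≈ -0.00026350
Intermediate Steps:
o(X) = -4 (o(X) = -5 + 1 = -4)
V(Z, E) = 6 + 7*Z
a(w, F) = 96 (a(w, F) = 48 + (6 + 7*6) = 48 + (6 + 42) = 48 + 48 = 96)
1/(a(-87, -92) - 3891) = 1/(96 - 3891) = 1/(-3795) = -1/3795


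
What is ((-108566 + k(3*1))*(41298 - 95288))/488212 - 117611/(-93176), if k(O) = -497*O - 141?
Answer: 138604104701263/11372410328 ≈ 12188.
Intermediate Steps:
k(O) = -141 - 497*O
((-108566 + k(3*1))*(41298 - 95288))/488212 - 117611/(-93176) = ((-108566 + (-141 - 1491))*(41298 - 95288))/488212 - 117611/(-93176) = ((-108566 + (-141 - 497*3))*(-53990))*(1/488212) - 117611*(-1/93176) = ((-108566 + (-141 - 1491))*(-53990))*(1/488212) + 117611/93176 = ((-108566 - 1632)*(-53990))*(1/488212) + 117611/93176 = -110198*(-53990)*(1/488212) + 117611/93176 = 5949590020*(1/488212) + 117611/93176 = 1487397505/122053 + 117611/93176 = 138604104701263/11372410328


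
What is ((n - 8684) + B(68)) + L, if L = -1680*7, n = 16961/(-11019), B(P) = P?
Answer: -224540105/11019 ≈ -20378.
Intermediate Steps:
n = -16961/11019 (n = 16961*(-1/11019) = -16961/11019 ≈ -1.5392)
L = -11760 (L = -84*140 = -11760)
((n - 8684) + B(68)) + L = ((-16961/11019 - 8684) + 68) - 11760 = (-95705957/11019 + 68) - 11760 = -94956665/11019 - 11760 = -224540105/11019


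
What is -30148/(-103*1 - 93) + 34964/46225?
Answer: 350111061/2265025 ≈ 154.57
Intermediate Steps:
-30148/(-103*1 - 93) + 34964/46225 = -30148/(-103 - 93) + 34964*(1/46225) = -30148/(-196) + 34964/46225 = -30148*(-1/196) + 34964/46225 = 7537/49 + 34964/46225 = 350111061/2265025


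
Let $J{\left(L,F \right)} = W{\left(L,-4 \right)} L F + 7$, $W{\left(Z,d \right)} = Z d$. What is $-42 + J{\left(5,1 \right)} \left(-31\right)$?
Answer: $2841$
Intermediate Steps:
$J{\left(L,F \right)} = 7 - 4 F L^{2}$ ($J{\left(L,F \right)} = L \left(-4\right) L F + 7 = - 4 L L F + 7 = - 4 L^{2} F + 7 = - 4 F L^{2} + 7 = 7 - 4 F L^{2}$)
$-42 + J{\left(5,1 \right)} \left(-31\right) = -42 + \left(7 - 4 \cdot 5^{2}\right) \left(-31\right) = -42 + \left(7 - 4 \cdot 25\right) \left(-31\right) = -42 + \left(7 - 100\right) \left(-31\right) = -42 - -2883 = -42 + 2883 = 2841$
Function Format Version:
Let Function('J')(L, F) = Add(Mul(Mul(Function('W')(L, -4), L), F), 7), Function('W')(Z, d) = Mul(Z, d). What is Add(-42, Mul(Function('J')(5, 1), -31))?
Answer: 2841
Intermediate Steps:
Function('J')(L, F) = Add(7, Mul(-4, F, Pow(L, 2))) (Function('J')(L, F) = Add(Mul(Mul(Mul(L, -4), L), F), 7) = Add(Mul(Mul(Mul(-4, L), L), F), 7) = Add(Mul(Mul(-4, Pow(L, 2)), F), 7) = Add(Mul(-4, F, Pow(L, 2)), 7) = Add(7, Mul(-4, F, Pow(L, 2))))
Add(-42, Mul(Function('J')(5, 1), -31)) = Add(-42, Mul(Add(7, Mul(-4, 1, Pow(5, 2))), -31)) = Add(-42, Mul(Add(7, Mul(-4, 1, 25)), -31)) = Add(-42, Mul(Add(7, -100), -31)) = Add(-42, Mul(-93, -31)) = Add(-42, 2883) = 2841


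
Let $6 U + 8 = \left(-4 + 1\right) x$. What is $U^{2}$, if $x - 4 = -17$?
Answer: $\frac{961}{36} \approx 26.694$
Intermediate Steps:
$x = -13$ ($x = 4 - 17 = -13$)
$U = \frac{31}{6}$ ($U = - \frac{4}{3} + \frac{\left(-4 + 1\right) \left(-13\right)}{6} = - \frac{4}{3} + \frac{\left(-3\right) \left(-13\right)}{6} = - \frac{4}{3} + \frac{1}{6} \cdot 39 = - \frac{4}{3} + \frac{13}{2} = \frac{31}{6} \approx 5.1667$)
$U^{2} = \left(\frac{31}{6}\right)^{2} = \frac{961}{36}$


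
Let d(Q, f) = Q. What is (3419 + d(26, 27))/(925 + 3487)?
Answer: 3445/4412 ≈ 0.78082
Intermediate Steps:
(3419 + d(26, 27))/(925 + 3487) = (3419 + 26)/(925 + 3487) = 3445/4412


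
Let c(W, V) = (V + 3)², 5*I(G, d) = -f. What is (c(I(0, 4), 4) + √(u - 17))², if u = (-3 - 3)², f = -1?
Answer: (49 + √19)² ≈ 2847.2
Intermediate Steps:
I(G, d) = ⅕ (I(G, d) = (-1*(-1))/5 = (⅕)*1 = ⅕)
u = 36 (u = (-6)² = 36)
c(W, V) = (3 + V)²
(c(I(0, 4), 4) + √(u - 17))² = ((3 + 4)² + √(36 - 17))² = (7² + √19)² = (49 + √19)²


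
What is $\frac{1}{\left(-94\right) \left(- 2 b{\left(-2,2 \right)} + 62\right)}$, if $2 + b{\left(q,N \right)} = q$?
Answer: $- \frac{1}{6580} \approx -0.00015198$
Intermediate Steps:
$b{\left(q,N \right)} = -2 + q$
$\frac{1}{\left(-94\right) \left(- 2 b{\left(-2,2 \right)} + 62\right)} = \frac{1}{\left(-94\right) \left(- 2 \left(-2 - 2\right) + 62\right)} = \frac{1}{\left(-94\right) \left(\left(-2\right) \left(-4\right) + 62\right)} = \frac{1}{\left(-94\right) \left(8 + 62\right)} = \frac{1}{\left(-94\right) 70} = \frac{1}{-6580} = - \frac{1}{6580}$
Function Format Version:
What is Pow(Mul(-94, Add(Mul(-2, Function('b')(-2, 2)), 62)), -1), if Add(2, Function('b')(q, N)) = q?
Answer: Rational(-1, 6580) ≈ -0.00015198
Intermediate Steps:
Function('b')(q, N) = Add(-2, q)
Pow(Mul(-94, Add(Mul(-2, Function('b')(-2, 2)), 62)), -1) = Pow(Mul(-94, Add(Mul(-2, Add(-2, -2)), 62)), -1) = Pow(Mul(-94, Add(Mul(-2, -4), 62)), -1) = Pow(Mul(-94, Add(8, 62)), -1) = Pow(Mul(-94, 70), -1) = Pow(-6580, -1) = Rational(-1, 6580)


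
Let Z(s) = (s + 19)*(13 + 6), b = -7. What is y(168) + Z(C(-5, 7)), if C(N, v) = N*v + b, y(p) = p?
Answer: -269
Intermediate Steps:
C(N, v) = -7 + N*v (C(N, v) = N*v - 7 = -7 + N*v)
Z(s) = 361 + 19*s (Z(s) = (19 + s)*19 = 361 + 19*s)
y(168) + Z(C(-5, 7)) = 168 + (361 + 19*(-7 - 5*7)) = 168 + (361 + 19*(-7 - 35)) = 168 + (361 + 19*(-42)) = 168 + (361 - 798) = 168 - 437 = -269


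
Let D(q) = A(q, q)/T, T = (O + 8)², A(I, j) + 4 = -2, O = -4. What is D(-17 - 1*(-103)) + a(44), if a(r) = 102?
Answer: 813/8 ≈ 101.63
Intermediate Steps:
A(I, j) = -6 (A(I, j) = -4 - 2 = -6)
T = 16 (T = (-4 + 8)² = 4² = 16)
D(q) = -3/8 (D(q) = -6/16 = -6*1/16 = -3/8)
D(-17 - 1*(-103)) + a(44) = -3/8 + 102 = 813/8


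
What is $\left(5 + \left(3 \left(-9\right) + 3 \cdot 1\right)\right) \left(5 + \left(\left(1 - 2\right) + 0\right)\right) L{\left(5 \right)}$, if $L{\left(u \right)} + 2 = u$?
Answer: $-228$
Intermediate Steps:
$L{\left(u \right)} = -2 + u$
$\left(5 + \left(3 \left(-9\right) + 3 \cdot 1\right)\right) \left(5 + \left(\left(1 - 2\right) + 0\right)\right) L{\left(5 \right)} = \left(5 + \left(3 \left(-9\right) + 3 \cdot 1\right)\right) \left(5 + \left(\left(1 - 2\right) + 0\right)\right) \left(-2 + 5\right) = \left(5 + \left(-27 + 3\right)\right) \left(5 + \left(-1 + 0\right)\right) 3 = \left(5 - 24\right) \left(5 - 1\right) 3 = - 19 \cdot 4 \cdot 3 = \left(-19\right) 12 = -228$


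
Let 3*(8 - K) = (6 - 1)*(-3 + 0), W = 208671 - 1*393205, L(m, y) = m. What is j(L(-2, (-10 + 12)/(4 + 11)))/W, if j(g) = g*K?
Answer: 13/92267 ≈ 0.00014090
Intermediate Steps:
W = -184534 (W = 208671 - 393205 = -184534)
K = 13 (K = 8 - (6 - 1)*(-3 + 0)/3 = 8 - 5*(-3)/3 = 8 - 1/3*(-15) = 8 + 5 = 13)
j(g) = 13*g (j(g) = g*13 = 13*g)
j(L(-2, (-10 + 12)/(4 + 11)))/W = (13*(-2))/(-184534) = -26*(-1/184534) = 13/92267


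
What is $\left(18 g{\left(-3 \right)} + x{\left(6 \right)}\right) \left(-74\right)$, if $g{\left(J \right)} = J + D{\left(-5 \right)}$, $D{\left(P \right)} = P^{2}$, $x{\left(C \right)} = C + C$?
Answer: $-30192$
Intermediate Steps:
$x{\left(C \right)} = 2 C$
$g{\left(J \right)} = 25 + J$ ($g{\left(J \right)} = J + \left(-5\right)^{2} = J + 25 = 25 + J$)
$\left(18 g{\left(-3 \right)} + x{\left(6 \right)}\right) \left(-74\right) = \left(18 \left(25 - 3\right) + 2 \cdot 6\right) \left(-74\right) = \left(18 \cdot 22 + 12\right) \left(-74\right) = \left(396 + 12\right) \left(-74\right) = 408 \left(-74\right) = -30192$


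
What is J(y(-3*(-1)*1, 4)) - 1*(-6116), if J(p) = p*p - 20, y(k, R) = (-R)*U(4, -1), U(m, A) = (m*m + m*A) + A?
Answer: 8032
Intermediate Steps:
U(m, A) = A + m² + A*m (U(m, A) = (m² + A*m) + A = A + m² + A*m)
y(k, R) = -11*R (y(k, R) = (-R)*(-1 + 4² - 1*4) = (-R)*(-1 + 16 - 4) = -R*11 = -11*R)
J(p) = -20 + p² (J(p) = p² - 20 = -20 + p²)
J(y(-3*(-1)*1, 4)) - 1*(-6116) = (-20 + (-11*4)²) - 1*(-6116) = (-20 + (-44)²) + 6116 = (-20 + 1936) + 6116 = 1916 + 6116 = 8032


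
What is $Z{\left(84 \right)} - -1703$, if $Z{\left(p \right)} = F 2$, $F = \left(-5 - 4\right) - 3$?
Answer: $1679$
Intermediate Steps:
$F = -12$ ($F = -9 - 3 = -12$)
$Z{\left(p \right)} = -24$ ($Z{\left(p \right)} = \left(-12\right) 2 = -24$)
$Z{\left(84 \right)} - -1703 = -24 - -1703 = -24 + 1703 = 1679$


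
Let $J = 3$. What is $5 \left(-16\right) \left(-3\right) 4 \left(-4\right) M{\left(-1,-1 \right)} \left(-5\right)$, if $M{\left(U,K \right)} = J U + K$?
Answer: $-76800$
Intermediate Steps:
$M{\left(U,K \right)} = K + 3 U$ ($M{\left(U,K \right)} = 3 U + K = K + 3 U$)
$5 \left(-16\right) \left(-3\right) 4 \left(-4\right) M{\left(-1,-1 \right)} \left(-5\right) = 5 \left(-16\right) \left(-3\right) 4 \left(-4\right) \left(-1 + 3 \left(-1\right)\right) \left(-5\right) = - 80 \left(-12\right) \left(-4\right) \left(-1 - 3\right) \left(-5\right) = - 80 \cdot 48 \left(-4\right) \left(-5\right) = - 80 \left(\left(-192\right) \left(-5\right)\right) = \left(-80\right) 960 = -76800$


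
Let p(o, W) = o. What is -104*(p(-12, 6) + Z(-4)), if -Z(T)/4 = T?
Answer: -416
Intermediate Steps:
Z(T) = -4*T
-104*(p(-12, 6) + Z(-4)) = -104*(-12 - 4*(-4)) = -104*(-12 + 16) = -104*4 = -416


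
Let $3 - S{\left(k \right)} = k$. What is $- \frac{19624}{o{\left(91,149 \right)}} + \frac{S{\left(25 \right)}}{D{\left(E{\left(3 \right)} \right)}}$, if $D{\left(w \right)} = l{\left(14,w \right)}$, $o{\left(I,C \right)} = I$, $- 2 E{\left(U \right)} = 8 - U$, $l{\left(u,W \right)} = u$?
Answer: $- \frac{19767}{91} \approx -217.22$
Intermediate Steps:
$S{\left(k \right)} = 3 - k$
$E{\left(U \right)} = -4 + \frac{U}{2}$ ($E{\left(U \right)} = - \frac{8 - U}{2} = -4 + \frac{U}{2}$)
$D{\left(w \right)} = 14$
$- \frac{19624}{o{\left(91,149 \right)}} + \frac{S{\left(25 \right)}}{D{\left(E{\left(3 \right)} \right)}} = - \frac{19624}{91} + \frac{3 - 25}{14} = \left(-19624\right) \frac{1}{91} + \left(3 - 25\right) \frac{1}{14} = - \frac{19624}{91} - \frac{11}{7} = - \frac{19767}{91}$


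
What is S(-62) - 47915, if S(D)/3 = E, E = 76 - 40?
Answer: -47807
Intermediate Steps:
E = 36
S(D) = 108 (S(D) = 3*36 = 108)
S(-62) - 47915 = 108 - 47915 = -47807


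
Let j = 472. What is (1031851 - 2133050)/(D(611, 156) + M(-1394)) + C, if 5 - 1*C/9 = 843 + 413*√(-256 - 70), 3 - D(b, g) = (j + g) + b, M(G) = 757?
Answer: -2511419/479 - 3717*I*√326 ≈ -5243.0 - 67112.0*I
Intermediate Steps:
D(b, g) = -469 - b - g (D(b, g) = 3 - ((472 + g) + b) = 3 - (472 + b + g) = 3 + (-472 - b - g) = -469 - b - g)
C = -7542 - 3717*I*√326 (C = 45 - 9*(843 + 413*√(-256 - 70)) = 45 - 9*(843 + 413*√(-326)) = 45 - 9*(843 + 413*(I*√326)) = 45 - 9*(843 + 413*I*√326) = 45 + (-7587 - 3717*I*√326) = -7542 - 3717*I*√326 ≈ -7542.0 - 67112.0*I)
(1031851 - 2133050)/(D(611, 156) + M(-1394)) + C = (1031851 - 2133050)/((-469 - 1*611 - 1*156) + 757) + (-7542 - 3717*I*√326) = -1101199/((-469 - 611 - 156) + 757) + (-7542 - 3717*I*√326) = -1101199/(-1236 + 757) + (-7542 - 3717*I*√326) = -1101199/(-479) + (-7542 - 3717*I*√326) = -1101199*(-1/479) + (-7542 - 3717*I*√326) = 1101199/479 + (-7542 - 3717*I*√326) = -2511419/479 - 3717*I*√326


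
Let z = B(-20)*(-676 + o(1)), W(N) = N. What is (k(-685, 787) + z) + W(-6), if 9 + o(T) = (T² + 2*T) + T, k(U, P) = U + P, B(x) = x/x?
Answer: -585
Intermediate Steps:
B(x) = 1
k(U, P) = P + U
o(T) = -9 + T² + 3*T (o(T) = -9 + ((T² + 2*T) + T) = -9 + (T² + 3*T) = -9 + T² + 3*T)
z = -681 (z = 1*(-676 + (-9 + 1² + 3*1)) = 1*(-676 + (-9 + 1 + 3)) = 1*(-676 - 5) = 1*(-681) = -681)
(k(-685, 787) + z) + W(-6) = ((787 - 685) - 681) - 6 = (102 - 681) - 6 = -579 - 6 = -585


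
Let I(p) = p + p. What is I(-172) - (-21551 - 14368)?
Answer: 35575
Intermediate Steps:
I(p) = 2*p
I(-172) - (-21551 - 14368) = 2*(-172) - (-21551 - 14368) = -344 - 1*(-35919) = -344 + 35919 = 35575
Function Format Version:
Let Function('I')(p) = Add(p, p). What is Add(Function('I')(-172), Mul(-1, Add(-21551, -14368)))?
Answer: 35575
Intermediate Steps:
Function('I')(p) = Mul(2, p)
Add(Function('I')(-172), Mul(-1, Add(-21551, -14368))) = Add(Mul(2, -172), Mul(-1, Add(-21551, -14368))) = Add(-344, Mul(-1, -35919)) = Add(-344, 35919) = 35575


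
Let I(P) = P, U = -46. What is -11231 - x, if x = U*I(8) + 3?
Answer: -10866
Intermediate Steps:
x = -365 (x = -46*8 + 3 = -368 + 3 = -365)
-11231 - x = -11231 - 1*(-365) = -11231 + 365 = -10866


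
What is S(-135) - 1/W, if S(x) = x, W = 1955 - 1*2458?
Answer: -67904/503 ≈ -135.00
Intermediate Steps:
W = -503 (W = 1955 - 2458 = -503)
S(-135) - 1/W = -135 - 1/(-503) = -135 - 1*(-1/503) = -135 + 1/503 = -67904/503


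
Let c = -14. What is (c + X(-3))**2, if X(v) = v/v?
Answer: 169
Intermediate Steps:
X(v) = 1
(c + X(-3))**2 = (-14 + 1)**2 = (-13)**2 = 169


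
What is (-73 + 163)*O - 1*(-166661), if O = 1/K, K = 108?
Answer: 999971/6 ≈ 1.6666e+5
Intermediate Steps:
O = 1/108 ≈ 0.0092593
(-73 + 163)*O - 1*(-166661) = (-73 + 163)*(1/108) - 1*(-166661) = 90*(1/108) + 166661 = ⅚ + 166661 = 999971/6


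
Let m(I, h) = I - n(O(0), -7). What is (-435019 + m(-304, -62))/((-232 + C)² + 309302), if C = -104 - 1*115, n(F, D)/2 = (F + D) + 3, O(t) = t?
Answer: -145105/170901 ≈ -0.84906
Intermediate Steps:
n(F, D) = 6 + 2*D + 2*F (n(F, D) = 2*((F + D) + 3) = 2*((D + F) + 3) = 2*(3 + D + F) = 6 + 2*D + 2*F)
m(I, h) = 8 + I (m(I, h) = I - (6 + 2*(-7) + 2*0) = I - (6 - 14 + 0) = I - 1*(-8) = I + 8 = 8 + I)
C = -219 (C = -104 - 115 = -219)
(-435019 + m(-304, -62))/((-232 + C)² + 309302) = (-435019 + (8 - 304))/((-232 - 219)² + 309302) = (-435019 - 296)/((-451)² + 309302) = -435315/(203401 + 309302) = -435315/512703 = -435315*1/512703 = -145105/170901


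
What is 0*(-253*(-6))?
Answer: 0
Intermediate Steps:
0*(-253*(-6)) = 0*1518 = 0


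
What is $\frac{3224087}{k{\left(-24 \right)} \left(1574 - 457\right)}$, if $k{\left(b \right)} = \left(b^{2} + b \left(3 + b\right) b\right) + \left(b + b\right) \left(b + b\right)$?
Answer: $- \frac{3224087}{10294272} \approx -0.31319$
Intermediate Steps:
$k{\left(b \right)} = 5 b^{2} + b^{2} \left(3 + b\right)$ ($k{\left(b \right)} = \left(b^{2} + b^{2} \left(3 + b\right)\right) + 2 b 2 b = \left(b^{2} + b^{2} \left(3 + b\right)\right) + 4 b^{2} = 5 b^{2} + b^{2} \left(3 + b\right)$)
$\frac{3224087}{k{\left(-24 \right)} \left(1574 - 457\right)} = \frac{3224087}{\left(-24\right)^{2} \left(8 - 24\right) \left(1574 - 457\right)} = \frac{3224087}{576 \left(-16\right) 1117} = \frac{3224087}{\left(-9216\right) 1117} = \frac{3224087}{-10294272} = 3224087 \left(- \frac{1}{10294272}\right) = - \frac{3224087}{10294272}$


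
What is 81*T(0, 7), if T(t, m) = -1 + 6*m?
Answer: 3321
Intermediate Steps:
81*T(0, 7) = 81*(-1 + 6*7) = 81*(-1 + 42) = 81*41 = 3321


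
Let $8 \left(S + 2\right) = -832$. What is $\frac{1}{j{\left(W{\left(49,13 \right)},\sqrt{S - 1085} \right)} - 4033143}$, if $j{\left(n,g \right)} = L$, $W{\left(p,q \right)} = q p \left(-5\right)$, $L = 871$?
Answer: $- \frac{1}{4032272} \approx -2.48 \cdot 10^{-7}$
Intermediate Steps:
$S = -106$ ($S = -2 + \frac{1}{8} \left(-832\right) = -2 - 104 = -106$)
$W{\left(p,q \right)} = - 5 p q$ ($W{\left(p,q \right)} = p q \left(-5\right) = - 5 p q$)
$j{\left(n,g \right)} = 871$
$\frac{1}{j{\left(W{\left(49,13 \right)},\sqrt{S - 1085} \right)} - 4033143} = \frac{1}{871 - 4033143} = \frac{1}{-4032272} = - \frac{1}{4032272}$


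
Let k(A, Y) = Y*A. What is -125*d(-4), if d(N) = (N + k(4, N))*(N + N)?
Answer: -20000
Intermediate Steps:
k(A, Y) = A*Y
d(N) = 10*N² (d(N) = (N + 4*N)*(N + N) = (5*N)*(2*N) = 10*N²)
-125*d(-4) = -1250*(-4)² = -1250*16 = -125*160 = -20000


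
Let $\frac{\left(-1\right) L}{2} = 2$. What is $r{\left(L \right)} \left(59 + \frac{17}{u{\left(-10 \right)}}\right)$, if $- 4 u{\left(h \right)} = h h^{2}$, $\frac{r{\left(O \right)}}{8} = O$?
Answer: $- \frac{236272}{125} \approx -1890.2$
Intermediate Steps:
$L = -4$ ($L = \left(-2\right) 2 = -4$)
$r{\left(O \right)} = 8 O$
$u{\left(h \right)} = - \frac{h^{3}}{4}$ ($u{\left(h \right)} = - \frac{h h^{2}}{4} = - \frac{h^{3}}{4}$)
$r{\left(L \right)} \left(59 + \frac{17}{u{\left(-10 \right)}}\right) = 8 \left(-4\right) \left(59 + \frac{17}{\left(- \frac{1}{4}\right) \left(-10\right)^{3}}\right) = - 32 \left(59 + \frac{17}{\left(- \frac{1}{4}\right) \left(-1000\right)}\right) = - 32 \left(59 + \frac{17}{250}\right) = \left(-32\right) \frac{14767}{250} = - \frac{236272}{125}$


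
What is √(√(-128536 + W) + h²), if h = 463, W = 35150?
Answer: √(214369 + I*√93386) ≈ 463.0 + 0.33*I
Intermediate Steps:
√(√(-128536 + W) + h²) = √(√(-128536 + 35150) + 463²) = √(√(-93386) + 214369) = √(I*√93386 + 214369) = √(214369 + I*√93386)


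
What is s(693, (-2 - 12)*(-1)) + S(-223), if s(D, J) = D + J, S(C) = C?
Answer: 484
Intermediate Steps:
s(693, (-2 - 12)*(-1)) + S(-223) = (693 + (-2 - 12)*(-1)) - 223 = (693 - 14*(-1)) - 223 = (693 + 14) - 223 = 707 - 223 = 484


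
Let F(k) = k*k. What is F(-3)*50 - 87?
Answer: 363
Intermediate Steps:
F(k) = k**2
F(-3)*50 - 87 = (-3)**2*50 - 87 = 9*50 - 87 = 450 - 87 = 363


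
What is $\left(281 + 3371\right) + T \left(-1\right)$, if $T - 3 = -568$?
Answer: $4217$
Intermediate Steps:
$T = -565$ ($T = 3 - 568 = -565$)
$\left(281 + 3371\right) + T \left(-1\right) = \left(281 + 3371\right) - -565 = 3652 + 565 = 4217$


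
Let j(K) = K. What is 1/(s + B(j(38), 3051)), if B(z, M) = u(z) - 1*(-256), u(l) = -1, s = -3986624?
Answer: -1/3986369 ≈ -2.5086e-7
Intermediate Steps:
B(z, M) = 255 (B(z, M) = -1 - 1*(-256) = -1 + 256 = 255)
1/(s + B(j(38), 3051)) = 1/(-3986624 + 255) = 1/(-3986369) = -1/3986369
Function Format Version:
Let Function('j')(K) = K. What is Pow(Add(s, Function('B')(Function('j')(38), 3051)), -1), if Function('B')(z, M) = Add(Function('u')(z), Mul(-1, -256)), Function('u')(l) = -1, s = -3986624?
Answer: Rational(-1, 3986369) ≈ -2.5086e-7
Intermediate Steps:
Function('B')(z, M) = 255 (Function('B')(z, M) = Add(-1, Mul(-1, -256)) = Add(-1, 256) = 255)
Pow(Add(s, Function('B')(Function('j')(38), 3051)), -1) = Pow(Add(-3986624, 255), -1) = Pow(-3986369, -1) = Rational(-1, 3986369)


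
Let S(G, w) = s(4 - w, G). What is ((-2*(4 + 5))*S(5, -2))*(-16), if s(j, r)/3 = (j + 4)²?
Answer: 86400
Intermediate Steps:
s(j, r) = 3*(4 + j)² (s(j, r) = 3*(j + 4)² = 3*(4 + j)²)
S(G, w) = 3*(8 - w)² (S(G, w) = 3*(4 + (4 - w))² = 3*(8 - w)²)
((-2*(4 + 5))*S(5, -2))*(-16) = ((-2*(4 + 5))*(3*(-8 - 2)²))*(-16) = ((-2*9)*(3*(-10)²))*(-16) = -54*100*(-16) = -18*300*(-16) = -5400*(-16) = 86400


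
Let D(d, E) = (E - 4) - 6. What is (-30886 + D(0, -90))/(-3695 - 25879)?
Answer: 15493/14787 ≈ 1.0477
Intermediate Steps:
D(d, E) = -10 + E (D(d, E) = (-4 + E) - 6 = -10 + E)
(-30886 + D(0, -90))/(-3695 - 25879) = (-30886 + (-10 - 90))/(-3695 - 25879) = (-30886 - 100)/(-29574) = -30986*(-1/29574) = 15493/14787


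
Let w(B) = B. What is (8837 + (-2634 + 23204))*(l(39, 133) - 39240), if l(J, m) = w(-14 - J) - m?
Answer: -1159400382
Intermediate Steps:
l(J, m) = -14 - J - m (l(J, m) = (-14 - J) - m = -14 - J - m)
(8837 + (-2634 + 23204))*(l(39, 133) - 39240) = (8837 + (-2634 + 23204))*((-14 - 1*39 - 1*133) - 39240) = (8837 + 20570)*((-14 - 39 - 133) - 39240) = 29407*(-186 - 39240) = 29407*(-39426) = -1159400382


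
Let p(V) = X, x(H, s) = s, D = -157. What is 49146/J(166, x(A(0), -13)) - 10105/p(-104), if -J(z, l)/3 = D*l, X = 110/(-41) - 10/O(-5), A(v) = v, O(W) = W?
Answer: 845137809/57148 ≈ 14789.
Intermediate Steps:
X = -28/41 (X = 110/(-41) - 10/(-5) = 110*(-1/41) - 10*(-1/5) = -110/41 + 2 = -28/41 ≈ -0.68293)
J(z, l) = 471*l (J(z, l) = -(-471)*l = 471*l)
p(V) = -28/41
49146/J(166, x(A(0), -13)) - 10105/p(-104) = 49146/((471*(-13))) - 10105/(-28/41) = 49146/(-6123) - 10105*(-41/28) = 49146*(-1/6123) + 414305/28 = -16382/2041 + 414305/28 = 845137809/57148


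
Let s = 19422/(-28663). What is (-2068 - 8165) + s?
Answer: -293327901/28663 ≈ -10234.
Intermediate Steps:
s = -19422/28663 (s = 19422*(-1/28663) = -19422/28663 ≈ -0.67760)
(-2068 - 8165) + s = (-2068 - 8165) - 19422/28663 = -10233 - 19422/28663 = -293327901/28663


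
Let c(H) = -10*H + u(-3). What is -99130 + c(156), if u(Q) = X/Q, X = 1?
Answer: -302071/3 ≈ -1.0069e+5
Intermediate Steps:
u(Q) = 1/Q
c(H) = -1/3 - 10*H (c(H) = -10*H + 1/(-3) = -10*H - 1/3 = -1/3 - 10*H)
-99130 + c(156) = -99130 + (-1/3 - 10*156) = -99130 + (-1/3 - 1560) = -99130 - 4681/3 = -302071/3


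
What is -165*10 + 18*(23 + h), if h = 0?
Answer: -1236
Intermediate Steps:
-165*10 + 18*(23 + h) = -165*10 + 18*(23 + 0) = -1650 + 18*23 = -1650 + 414 = -1236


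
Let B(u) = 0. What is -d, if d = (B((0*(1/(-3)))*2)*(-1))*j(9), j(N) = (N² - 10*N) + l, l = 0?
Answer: 0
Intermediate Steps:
j(N) = N² - 10*N (j(N) = (N² - 10*N) + 0 = N² - 10*N)
d = 0 (d = (0*(-1))*(9*(-10 + 9)) = 0*(9*(-1)) = 0*(-9) = 0)
-d = -1*0 = 0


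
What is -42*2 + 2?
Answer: -82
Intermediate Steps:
-42*2 + 2 = -6*14 + 2 = -84 + 2 = -82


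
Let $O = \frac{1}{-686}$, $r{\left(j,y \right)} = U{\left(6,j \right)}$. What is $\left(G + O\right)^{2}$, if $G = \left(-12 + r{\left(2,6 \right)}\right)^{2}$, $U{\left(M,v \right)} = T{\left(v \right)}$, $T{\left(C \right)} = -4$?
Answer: $\frac{30840628225}{470596} \approx 65535.0$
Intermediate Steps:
$U{\left(M,v \right)} = -4$
$r{\left(j,y \right)} = -4$
$G = 256$ ($G = \left(-12 - 4\right)^{2} = \left(-16\right)^{2} = 256$)
$O = - \frac{1}{686} \approx -0.0014577$
$\left(G + O\right)^{2} = \left(256 - \frac{1}{686}\right)^{2} = \left(\frac{175615}{686}\right)^{2} = \frac{30840628225}{470596}$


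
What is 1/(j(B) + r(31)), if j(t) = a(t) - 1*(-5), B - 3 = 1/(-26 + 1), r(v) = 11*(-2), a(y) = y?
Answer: -25/351 ≈ -0.071225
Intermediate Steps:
r(v) = -22
B = 74/25 (B = 3 + 1/(-26 + 1) = 3 + 1/(-25) = 3 - 1/25 = 74/25 ≈ 2.9600)
j(t) = 5 + t (j(t) = t - 1*(-5) = t + 5 = 5 + t)
1/(j(B) + r(31)) = 1/((5 + 74/25) - 22) = 1/(199/25 - 22) = 1/(-351/25) = -25/351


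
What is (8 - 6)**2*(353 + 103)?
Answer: 1824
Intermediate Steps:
(8 - 6)**2*(353 + 103) = 2**2*456 = 4*456 = 1824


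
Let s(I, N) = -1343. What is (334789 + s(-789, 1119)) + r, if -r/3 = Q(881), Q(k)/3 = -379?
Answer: 336857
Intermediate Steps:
Q(k) = -1137 (Q(k) = 3*(-379) = -1137)
r = 3411 (r = -3*(-1137) = 3411)
(334789 + s(-789, 1119)) + r = (334789 - 1343) + 3411 = 333446 + 3411 = 336857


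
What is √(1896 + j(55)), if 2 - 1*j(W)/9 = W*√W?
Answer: √(1914 - 495*√55) ≈ 41.917*I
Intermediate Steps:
j(W) = 18 - 9*W^(3/2) (j(W) = 18 - 9*W*√W = 18 - 9*W^(3/2))
√(1896 + j(55)) = √(1896 + (18 - 495*√55)) = √(1914 - 495*√55)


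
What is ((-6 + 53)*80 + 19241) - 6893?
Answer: 16108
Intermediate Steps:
((-6 + 53)*80 + 19241) - 6893 = (47*80 + 19241) - 6893 = (3760 + 19241) - 6893 = 23001 - 6893 = 16108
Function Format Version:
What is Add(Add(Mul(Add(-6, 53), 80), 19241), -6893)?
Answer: 16108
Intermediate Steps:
Add(Add(Mul(Add(-6, 53), 80), 19241), -6893) = Add(Add(Mul(47, 80), 19241), -6893) = Add(Add(3760, 19241), -6893) = Add(23001, -6893) = 16108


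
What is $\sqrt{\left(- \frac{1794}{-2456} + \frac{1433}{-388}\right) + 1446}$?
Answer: $\frac{\sqrt{5118676992106}}{59558} \approx 37.987$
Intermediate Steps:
$\sqrt{\left(- \frac{1794}{-2456} + \frac{1433}{-388}\right) + 1446} = \sqrt{\left(\left(-1794\right) \left(- \frac{1}{2456}\right) + 1433 \left(- \frac{1}{388}\right)\right) + 1446} = \sqrt{\left(\frac{897}{1228} - \frac{1433}{388}\right) + 1446} = \sqrt{- \frac{176461}{59558} + 1446} = \sqrt{\frac{85944407}{59558}} = \frac{\sqrt{5118676992106}}{59558}$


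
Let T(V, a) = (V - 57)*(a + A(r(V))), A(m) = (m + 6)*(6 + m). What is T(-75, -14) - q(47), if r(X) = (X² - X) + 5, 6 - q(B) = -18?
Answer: -4305246948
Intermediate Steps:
q(B) = 24 (q(B) = 6 - 1*(-18) = 6 + 18 = 24)
r(X) = 5 + X² - X
A(m) = (6 + m)² (A(m) = (6 + m)*(6 + m) = (6 + m)²)
T(V, a) = (-57 + V)*(a + (11 + V² - V)²) (T(V, a) = (V - 57)*(a + (6 + (5 + V² - V))²) = (-57 + V)*(a + (11 + V² - V)²))
T(-75, -14) - q(47) = (-57*(-14) - 57*(11 + (-75)² - 1*(-75))² - 75*(-14) - 75*(11 + (-75)² - 1*(-75))²) - 1*24 = (798 - 57*(11 + 5625 + 75)² + 1050 - 75*(11 + 5625 + 75)²) - 24 = (798 - 57*5711² + 1050 - 75*5711²) - 24 = (798 - 57*32615521 + 1050 - 75*32615521) - 24 = (798 - 1859084697 + 1050 - 2446164075) - 24 = -4305246924 - 24 = -4305246948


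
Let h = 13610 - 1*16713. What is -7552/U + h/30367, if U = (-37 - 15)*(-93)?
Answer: -61084423/36713703 ≈ -1.6638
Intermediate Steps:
h = -3103 (h = 13610 - 16713 = -3103)
U = 4836 (U = -52*(-93) = 4836)
-7552/U + h/30367 = -7552/4836 - 3103/30367 = -7552*1/4836 - 3103*1/30367 = -1888/1209 - 3103/30367 = -61084423/36713703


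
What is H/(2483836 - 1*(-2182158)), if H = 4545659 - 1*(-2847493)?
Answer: 3696576/2332997 ≈ 1.5845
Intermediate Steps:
H = 7393152 (H = 4545659 + 2847493 = 7393152)
H/(2483836 - 1*(-2182158)) = 7393152/(2483836 - 1*(-2182158)) = 7393152/(2483836 + 2182158) = 7393152/4665994 = 7393152*(1/4665994) = 3696576/2332997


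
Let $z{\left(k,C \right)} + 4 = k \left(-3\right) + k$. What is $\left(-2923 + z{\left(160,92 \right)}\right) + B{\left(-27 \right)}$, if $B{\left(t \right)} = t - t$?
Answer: $-3247$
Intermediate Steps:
$z{\left(k,C \right)} = -4 - 2 k$ ($z{\left(k,C \right)} = -4 + \left(k \left(-3\right) + k\right) = -4 + \left(- 3 k + k\right) = -4 - 2 k$)
$B{\left(t \right)} = 0$
$\left(-2923 + z{\left(160,92 \right)}\right) + B{\left(-27 \right)} = \left(-2923 - 324\right) + 0 = -3247 + 0 = -3247$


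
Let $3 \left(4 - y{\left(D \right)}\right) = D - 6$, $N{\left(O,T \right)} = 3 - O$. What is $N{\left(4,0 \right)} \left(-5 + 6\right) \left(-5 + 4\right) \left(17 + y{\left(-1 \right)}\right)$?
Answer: $\frac{70}{3} \approx 23.333$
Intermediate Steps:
$y{\left(D \right)} = 6 - \frac{D}{3}$ ($y{\left(D \right)} = 4 - \frac{D - 6}{3} = 4 - \frac{-6 + D}{3} = 4 - \left(-2 + \frac{D}{3}\right) = 6 - \frac{D}{3}$)
$N{\left(4,0 \right)} \left(-5 + 6\right) \left(-5 + 4\right) \left(17 + y{\left(-1 \right)}\right) = \left(3 - 4\right) \left(-5 + 6\right) \left(-5 + 4\right) \left(17 + \left(6 - - \frac{1}{3}\right)\right) = \left(3 - 4\right) 1 \left(-1\right) \left(17 + \left(6 + \frac{1}{3}\right)\right) = \left(-1\right) \left(-1\right) \left(17 + \frac{19}{3}\right) = 1 \cdot \frac{70}{3} = \frac{70}{3}$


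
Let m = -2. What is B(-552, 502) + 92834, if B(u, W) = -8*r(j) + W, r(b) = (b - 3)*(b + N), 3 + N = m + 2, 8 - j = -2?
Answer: 92944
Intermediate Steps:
j = 10 (j = 8 - 1*(-2) = 8 + 2 = 10)
N = -3 (N = -3 + (-2 + 2) = -3 + 0 = -3)
r(b) = (-3 + b)² (r(b) = (b - 3)*(b - 3) = (-3 + b)*(-3 + b) = (-3 + b)²)
B(u, W) = -392 + W (B(u, W) = -8*(9 + 10² - 6*10) + W = -8*(9 + 100 - 60) + W = -8*49 + W = -392 + W)
B(-552, 502) + 92834 = (-392 + 502) + 92834 = 110 + 92834 = 92944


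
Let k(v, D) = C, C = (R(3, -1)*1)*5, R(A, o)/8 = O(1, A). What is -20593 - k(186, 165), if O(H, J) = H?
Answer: -20633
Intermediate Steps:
R(A, o) = 8 (R(A, o) = 8*1 = 8)
C = 40 (C = (8*1)*5 = 8*5 = 40)
k(v, D) = 40
-20593 - k(186, 165) = -20593 - 1*40 = -20593 - 40 = -20633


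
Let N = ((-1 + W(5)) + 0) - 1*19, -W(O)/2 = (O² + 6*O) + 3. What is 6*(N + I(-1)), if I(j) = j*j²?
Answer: -822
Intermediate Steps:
I(j) = j³
W(O) = -6 - 12*O - 2*O² (W(O) = -2*((O² + 6*O) + 3) = -2*(3 + O² + 6*O) = -6 - 12*O - 2*O²)
N = -136 (N = ((-1 + (-6 - 12*5 - 2*5²)) + 0) - 1*19 = ((-1 + (-6 - 60 - 2*25)) + 0) - 19 = ((-1 + (-6 - 60 - 50)) + 0) - 19 = ((-1 - 116) + 0) - 19 = (-117 + 0) - 19 = -117 - 19 = -136)
6*(N + I(-1)) = 6*(-136 + (-1)³) = 6*(-136 - 1) = 6*(-137) = -822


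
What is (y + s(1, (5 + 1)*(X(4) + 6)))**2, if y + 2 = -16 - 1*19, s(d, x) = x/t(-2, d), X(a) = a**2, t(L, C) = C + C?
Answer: 841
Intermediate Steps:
t(L, C) = 2*C
s(d, x) = x/(2*d) (s(d, x) = x/((2*d)) = x*(1/(2*d)) = x/(2*d))
y = -37 (y = -2 + (-16 - 1*19) = -2 + (-16 - 19) = -2 - 35 = -37)
(y + s(1, (5 + 1)*(X(4) + 6)))**2 = (-37 + (1/2)*((5 + 1)*(4**2 + 6))/1)**2 = (-37 + (1/2)*(6*(16 + 6))*1)**2 = (-37 + (1/2)*(6*22)*1)**2 = (-37 + (1/2)*132*1)**2 = (-37 + 66)**2 = 29**2 = 841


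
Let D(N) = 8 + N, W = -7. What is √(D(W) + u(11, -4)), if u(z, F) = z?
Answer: 2*√3 ≈ 3.4641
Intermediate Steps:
√(D(W) + u(11, -4)) = √((8 - 7) + 11) = √(1 + 11) = √12 = 2*√3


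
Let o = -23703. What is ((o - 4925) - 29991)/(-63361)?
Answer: 58619/63361 ≈ 0.92516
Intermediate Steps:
((o - 4925) - 29991)/(-63361) = ((-23703 - 4925) - 29991)/(-63361) = (-28628 - 29991)*(-1/63361) = -58619*(-1/63361) = 58619/63361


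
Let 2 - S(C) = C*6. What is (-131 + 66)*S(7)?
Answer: 2600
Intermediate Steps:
S(C) = 2 - 6*C (S(C) = 2 - C*6 = 2 - 6*C)
(-131 + 66)*S(7) = (-131 + 66)*(2 - 6*7) = -65*(2 - 42) = -65*(-40) = 2600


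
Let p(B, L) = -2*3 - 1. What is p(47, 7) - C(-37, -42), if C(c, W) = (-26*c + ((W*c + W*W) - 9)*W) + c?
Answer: 138046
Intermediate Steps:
p(B, L) = -7 (p(B, L) = -6 - 1 = -7)
C(c, W) = -25*c + W*(-9 + W**2 + W*c) (C(c, W) = (-26*c + ((W*c + W**2) - 9)*W) + c = (-26*c + ((W**2 + W*c) - 9)*W) + c = (-26*c + (-9 + W**2 + W*c)*W) + c = (-26*c + W*(-9 + W**2 + W*c)) + c = -25*c + W*(-9 + W**2 + W*c))
p(47, 7) - C(-37, -42) = -7 - ((-42)**3 - 25*(-37) - 9*(-42) - 37*(-42)**2) = -7 - (-74088 + 925 + 378 - 37*1764) = -7 - (-74088 + 925 + 378 - 65268) = -7 - 1*(-138053) = -7 + 138053 = 138046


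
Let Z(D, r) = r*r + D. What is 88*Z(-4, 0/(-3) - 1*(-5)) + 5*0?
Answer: 1848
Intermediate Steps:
Z(D, r) = D + r**2 (Z(D, r) = r**2 + D = D + r**2)
88*Z(-4, 0/(-3) - 1*(-5)) + 5*0 = 88*(-4 + (0/(-3) - 1*(-5))**2) + 5*0 = 88*(-4 + (0*(-1/3) + 5)**2) + 0 = 88*(-4 + (0 + 5)**2) + 0 = 88*(-4 + 5**2) + 0 = 88*(-4 + 25) + 0 = 88*21 + 0 = 1848 + 0 = 1848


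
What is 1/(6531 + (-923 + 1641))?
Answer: 1/7249 ≈ 0.00013795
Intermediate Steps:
1/(6531 + (-923 + 1641)) = 1/(6531 + 718) = 1/7249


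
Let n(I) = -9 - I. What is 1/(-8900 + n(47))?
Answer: -1/8956 ≈ -0.00011166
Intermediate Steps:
1/(-8900 + n(47)) = 1/(-8900 + (-9 - 1*47)) = 1/(-8900 + (-9 - 47)) = 1/(-8900 - 56) = 1/(-8956) = -1/8956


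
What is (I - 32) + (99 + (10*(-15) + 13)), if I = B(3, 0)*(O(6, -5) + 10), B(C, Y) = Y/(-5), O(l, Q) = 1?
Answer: -70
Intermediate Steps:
B(C, Y) = -Y/5 (B(C, Y) = Y*(-⅕) = -Y/5)
I = 0 (I = (-⅕*0)*(1 + 10) = 0*11 = 0)
(I - 32) + (99 + (10*(-15) + 13)) = (0 - 32) + (99 + (10*(-15) + 13)) = -32 + (99 + (-150 + 13)) = -32 + (99 - 137) = -32 - 38 = -70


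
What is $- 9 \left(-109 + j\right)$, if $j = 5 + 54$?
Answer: $450$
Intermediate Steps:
$j = 59$
$- 9 \left(-109 + j\right) = - 9 \left(-109 + 59\right) = \left(-9\right) \left(-50\right) = 450$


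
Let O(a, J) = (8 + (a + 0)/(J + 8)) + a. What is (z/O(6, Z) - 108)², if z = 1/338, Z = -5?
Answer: 341129587969/29246464 ≈ 11664.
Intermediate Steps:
z = 1/338 ≈ 0.0029586
O(a, J) = 8 + a + a/(8 + J) (O(a, J) = (8 + a/(8 + J)) + a = 8 + a + a/(8 + J))
(z/O(6, Z) - 108)² = (1/(338*(((64 + 8*(-5) + 9*6 - 5*6)/(8 - 5)))) - 108)² = (1/(338*(((64 - 40 + 54 - 30)/3))) - 108)² = (1/(338*(((⅓)*48))) - 108)² = ((1/338)/16 - 108)² = ((1/338)*(1/16) - 108)² = (1/5408 - 108)² = (-584063/5408)² = 341129587969/29246464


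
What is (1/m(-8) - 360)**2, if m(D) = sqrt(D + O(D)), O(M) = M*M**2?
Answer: (93600 + I*sqrt(130))**2/67600 ≈ 1.296e+5 + 31.574*I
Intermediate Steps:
O(M) = M**3
m(D) = sqrt(D + D**3)
(1/m(-8) - 360)**2 = (1/(sqrt(-8 + (-8)**3)) - 360)**2 = (1/(sqrt(-8 - 512)) - 360)**2 = (1/(sqrt(-520)) - 360)**2 = (1/(2*I*sqrt(130)) - 360)**2 = (-I*sqrt(130)/260 - 360)**2 = (-360 - I*sqrt(130)/260)**2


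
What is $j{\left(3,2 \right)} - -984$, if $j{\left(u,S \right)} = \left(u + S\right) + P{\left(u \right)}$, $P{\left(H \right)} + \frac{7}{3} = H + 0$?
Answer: $\frac{2969}{3} \approx 989.67$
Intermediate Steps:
$P{\left(H \right)} = - \frac{7}{3} + H$ ($P{\left(H \right)} = - \frac{7}{3} + \left(H + 0\right) = - \frac{7}{3} + H$)
$j{\left(u,S \right)} = - \frac{7}{3} + S + 2 u$ ($j{\left(u,S \right)} = \left(u + S\right) + \left(- \frac{7}{3} + u\right) = \left(S + u\right) + \left(- \frac{7}{3} + u\right) = - \frac{7}{3} + S + 2 u$)
$j{\left(3,2 \right)} - -984 = \left(- \frac{7}{3} + 2 + 2 \cdot 3\right) - -984 = \left(- \frac{7}{3} + 2 + 6\right) + 984 = \frac{17}{3} + 984 = \frac{2969}{3}$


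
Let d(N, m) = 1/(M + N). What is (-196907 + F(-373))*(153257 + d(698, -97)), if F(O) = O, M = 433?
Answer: -11398422007680/377 ≈ -3.0235e+10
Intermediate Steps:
d(N, m) = 1/(433 + N)
(-196907 + F(-373))*(153257 + d(698, -97)) = (-196907 - 373)*(153257 + 1/(433 + 698)) = -197280*(153257 + 1/1131) = -197280*173333668/1131 = -11398422007680/377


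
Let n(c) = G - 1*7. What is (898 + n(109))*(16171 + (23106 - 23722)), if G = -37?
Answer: 13283970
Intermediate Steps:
n(c) = -44 (n(c) = -37 - 1*7 = -37 - 7 = -44)
(898 + n(109))*(16171 + (23106 - 23722)) = (898 - 44)*(16171 + (23106 - 23722)) = 854*(16171 - 616) = 854*15555 = 13283970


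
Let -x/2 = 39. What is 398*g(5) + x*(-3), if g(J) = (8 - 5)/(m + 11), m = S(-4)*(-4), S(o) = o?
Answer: 2504/9 ≈ 278.22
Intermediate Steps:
x = -78 (x = -2*39 = -78)
m = 16 (m = -4*(-4) = 16)
g(J) = ⅑ (g(J) = (8 - 5)/(16 + 11) = 3/27 = 3*(1/27) = ⅑)
398*g(5) + x*(-3) = 398*(⅑) - 78*(-3) = 398/9 + 234 = 2504/9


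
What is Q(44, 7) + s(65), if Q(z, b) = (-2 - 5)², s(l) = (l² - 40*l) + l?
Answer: 1739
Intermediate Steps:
s(l) = l² - 39*l
Q(z, b) = 49 (Q(z, b) = (-7)² = 49)
Q(44, 7) + s(65) = 49 + 65*(-39 + 65) = 49 + 65*26 = 49 + 1690 = 1739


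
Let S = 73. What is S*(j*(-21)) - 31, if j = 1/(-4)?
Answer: 1409/4 ≈ 352.25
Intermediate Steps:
j = -¼ ≈ -0.25000
S*(j*(-21)) - 31 = 73*(-¼*(-21)) - 31 = 73*(21/4) - 31 = 1533/4 - 31 = 1409/4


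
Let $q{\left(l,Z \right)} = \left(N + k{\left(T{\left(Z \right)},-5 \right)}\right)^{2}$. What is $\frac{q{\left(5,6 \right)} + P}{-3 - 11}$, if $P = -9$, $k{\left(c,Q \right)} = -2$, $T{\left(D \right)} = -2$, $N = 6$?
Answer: $- \frac{1}{2} \approx -0.5$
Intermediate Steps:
$q{\left(l,Z \right)} = 16$ ($q{\left(l,Z \right)} = \left(6 - 2\right)^{2} = 4^{2} = 16$)
$\frac{q{\left(5,6 \right)} + P}{-3 - 11} = \frac{16 - 9}{-3 - 11} = \frac{7}{-14} = 7 \left(- \frac{1}{14}\right) = - \frac{1}{2}$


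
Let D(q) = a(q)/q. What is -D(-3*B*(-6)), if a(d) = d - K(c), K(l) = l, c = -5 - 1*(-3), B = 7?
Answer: -64/63 ≈ -1.0159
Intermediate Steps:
c = -2 (c = -5 + 3 = -2)
a(d) = 2 + d (a(d) = d - 1*(-2) = d + 2 = 2 + d)
D(q) = (2 + q)/q
-D(-3*B*(-6)) = -(2 - 3*7*(-6))/(-3*7*(-6)) = -(2 - 21*(-6))/((-21*(-6))) = -(2 + 126)/126 = -128/126 = -1*64/63 = -64/63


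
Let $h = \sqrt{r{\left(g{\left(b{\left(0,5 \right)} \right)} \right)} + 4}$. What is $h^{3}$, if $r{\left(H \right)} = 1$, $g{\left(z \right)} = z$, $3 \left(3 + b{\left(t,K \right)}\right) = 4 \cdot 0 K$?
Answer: $5 \sqrt{5} \approx 11.18$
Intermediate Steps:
$b{\left(t,K \right)} = -3$ ($b{\left(t,K \right)} = -3 + \frac{4 \cdot 0 K}{3} = -3 + \frac{0 K}{3} = -3 + \frac{1}{3} \cdot 0 = -3 + 0 = -3$)
$h = \sqrt{5}$ ($h = \sqrt{1 + 4} = \sqrt{5} \approx 2.2361$)
$h^{3} = \left(\sqrt{5}\right)^{3} = 5 \sqrt{5}$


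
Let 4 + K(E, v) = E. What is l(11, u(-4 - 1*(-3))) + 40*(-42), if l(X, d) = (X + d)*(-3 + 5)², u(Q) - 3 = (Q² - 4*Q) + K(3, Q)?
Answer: -1608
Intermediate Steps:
K(E, v) = -4 + E
u(Q) = 2 + Q² - 4*Q (u(Q) = 3 + ((Q² - 4*Q) + (-4 + 3)) = 3 + ((Q² - 4*Q) - 1) = 3 + (-1 + Q² - 4*Q) = 2 + Q² - 4*Q)
l(X, d) = 4*X + 4*d (l(X, d) = (X + d)*2² = (X + d)*4 = 4*X + 4*d)
l(11, u(-4 - 1*(-3))) + 40*(-42) = (4*11 + 4*(2 + (-4 - 1*(-3))² - 4*(-4 - 1*(-3)))) + 40*(-42) = (44 + 4*(2 + (-4 + 3)² - 4*(-4 + 3))) - 1680 = (44 + 4*(2 + (-1)² - 4*(-1))) - 1680 = (44 + 4*(2 + 1 + 4)) - 1680 = (44 + 4*7) - 1680 = (44 + 28) - 1680 = 72 - 1680 = -1608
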